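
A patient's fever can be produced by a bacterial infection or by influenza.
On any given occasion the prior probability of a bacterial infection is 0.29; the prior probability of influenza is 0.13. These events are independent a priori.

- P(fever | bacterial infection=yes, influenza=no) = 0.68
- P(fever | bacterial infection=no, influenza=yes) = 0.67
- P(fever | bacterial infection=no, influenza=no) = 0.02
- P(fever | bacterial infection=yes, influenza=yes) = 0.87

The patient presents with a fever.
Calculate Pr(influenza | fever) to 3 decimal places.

Enumerate the 4 (bacterial infection, influenza) configurations and weight by the priors:
  P(fever) = 0.02·0.71·0.87 + 0.67·0.71·0.13 + 0.68·0.29·0.87 + 0.87·0.29·0.13
        = 0.012354 + 0.061841 + 0.171564 + 0.032799 = 0.278558
Configurations with influenza contribute 0.094640, so
  P(influenza | fever) = 0.094640 / 0.278558 ≈ 0.340

Pr(influenza | fever) ≈ 0.340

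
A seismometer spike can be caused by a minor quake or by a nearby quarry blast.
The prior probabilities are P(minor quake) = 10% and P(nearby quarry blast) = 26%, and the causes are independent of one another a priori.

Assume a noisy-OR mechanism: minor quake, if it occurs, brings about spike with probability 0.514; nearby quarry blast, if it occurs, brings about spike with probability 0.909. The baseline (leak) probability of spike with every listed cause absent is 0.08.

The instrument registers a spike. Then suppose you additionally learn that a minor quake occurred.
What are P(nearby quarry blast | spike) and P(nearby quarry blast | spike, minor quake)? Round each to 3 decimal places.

P(nearby quarry blast | spike) ≈ 0.718; P(nearby quarry blast | spike, minor quake) ≈ 0.379

Under noisy-OR, P(spike | causes) = 1 − (1−0.08)·∏(1−qᵢ) over the active causes.
Weight on nearby quarry blast=true, given the evidence: 0.214410 + 0.024942 = 0.239352
Normalizer over all consistent configurations: 0.08*0.9*0.74 + 0.91628*0.9*0.26 + 0.55288*0.1*0.74 + 0.959312*0.1*0.26 = 0.333545
P(nearby quarry blast | spike) = 0.239352/0.333545 ≈ 0.718

Now also conditioning on minor quake=true:
Enumerate both values of nearby quarry blast and weight by the priors:
  P(spike | minor quake) = 0.55288*0.74 + 0.959312*0.26
        = 0.409131 + 0.249421 = 0.658552
Configurations with nearby quarry blast contribute 0.249421, so
  P(nearby quarry blast | spike, minor quake) = 0.249421 / 0.658552 ≈ 0.379
The drop from 0.718 to 0.379 is the explaining-away (discounting) effect.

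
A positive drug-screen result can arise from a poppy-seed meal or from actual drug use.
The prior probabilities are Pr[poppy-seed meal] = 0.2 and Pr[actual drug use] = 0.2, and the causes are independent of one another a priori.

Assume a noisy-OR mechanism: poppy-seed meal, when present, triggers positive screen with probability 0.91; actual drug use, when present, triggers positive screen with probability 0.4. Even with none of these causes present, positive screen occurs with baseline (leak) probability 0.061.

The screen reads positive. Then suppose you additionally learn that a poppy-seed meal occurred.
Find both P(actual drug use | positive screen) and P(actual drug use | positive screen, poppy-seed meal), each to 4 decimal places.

Under noisy-OR, P(positive screen | causes) = 1 − (1−0.061)·∏(1−qᵢ) over the active causes.
Weight on actual drug use=true, given the evidence: 0.069856 + 0.037972 = 0.107828
Normalizer over all consistent configurations: 0.061*0.8*0.8 + 0.4366*0.8*0.2 + 0.91549*0.2*0.8 + 0.949294*0.2*0.2 = 0.293346
P(actual drug use | positive screen) = 0.107828/0.293346 ≈ 0.3676

Now also conditioning on poppy-seed meal=true:
By total probability over both values of actual drug use:
  P(positive screen | poppy-seed meal) = 0.91549×0.8 + 0.949294×0.2
        = 0.732392 + 0.189859 = 0.922251
Configurations with actual drug use contribute 0.189859, so
  P(actual drug use | positive screen, poppy-seed meal) = 0.189859 / 0.922251 ≈ 0.2059
This is intercausal reasoning (explaining away): once poppy-seed meal accounts for the positive screen, actual drug use becomes less likely.

P(actual drug use | positive screen) ≈ 0.3676; P(actual drug use | positive screen, poppy-seed meal) ≈ 0.2059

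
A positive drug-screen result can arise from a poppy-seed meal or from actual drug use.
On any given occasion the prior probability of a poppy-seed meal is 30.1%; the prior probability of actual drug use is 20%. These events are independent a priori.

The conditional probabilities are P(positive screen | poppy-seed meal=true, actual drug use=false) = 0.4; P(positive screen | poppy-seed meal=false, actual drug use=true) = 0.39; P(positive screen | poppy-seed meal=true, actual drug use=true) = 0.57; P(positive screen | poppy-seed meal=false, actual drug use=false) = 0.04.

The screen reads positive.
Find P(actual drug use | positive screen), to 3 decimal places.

P(positive screen) = 0.04·0.699·0.8 + 0.39·0.699·0.2 + 0.4·0.301·0.8 + 0.57·0.301·0.2 = 0.022368 + 0.054522 + 0.096320 + 0.034314 = 0.207524
Of this, 0.088836 comes from 0.054522 + 0.034314 (the actual drug use=true cases).
So P(actual drug use | positive screen) = 0.088836/0.207524 ≈ 0.428.

P(actual drug use | positive screen) ≈ 0.428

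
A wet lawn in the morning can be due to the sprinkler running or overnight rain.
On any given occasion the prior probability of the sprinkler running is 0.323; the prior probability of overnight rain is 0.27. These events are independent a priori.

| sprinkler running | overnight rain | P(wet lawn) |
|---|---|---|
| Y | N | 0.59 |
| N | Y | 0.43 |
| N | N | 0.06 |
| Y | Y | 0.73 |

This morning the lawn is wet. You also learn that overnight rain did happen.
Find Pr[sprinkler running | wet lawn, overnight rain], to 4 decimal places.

Pr[sprinkler running | wet lawn, overnight rain] ≈ 0.4475

P(wet lawn | overnight rain) = 0.43·0.677 + 0.73·0.323 = 0.291110 + 0.235790 = 0.526900
Restricting to configurations with sprinkler running present: 0.73·0.323 = 0.235790.
P(sprinkler running | wet lawn, overnight rain) = 0.235790 / 0.526900 ≈ 0.4475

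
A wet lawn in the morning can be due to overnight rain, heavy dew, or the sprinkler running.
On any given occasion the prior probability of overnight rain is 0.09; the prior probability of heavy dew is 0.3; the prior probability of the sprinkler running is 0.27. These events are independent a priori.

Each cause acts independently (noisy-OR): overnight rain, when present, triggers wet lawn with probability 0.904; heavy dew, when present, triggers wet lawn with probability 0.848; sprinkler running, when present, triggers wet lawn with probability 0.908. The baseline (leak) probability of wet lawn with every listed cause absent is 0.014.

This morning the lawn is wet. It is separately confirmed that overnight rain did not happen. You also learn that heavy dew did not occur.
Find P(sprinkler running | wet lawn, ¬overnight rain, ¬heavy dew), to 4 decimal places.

Under noisy-OR, P(wet lawn | causes) = 1 − (1−0.014)·∏(1−qᵢ) over the active causes.
P(wet lawn | ¬overnight rain, ¬heavy dew) = 0.014×0.73 + 0.909288×0.27 = 0.010220 + 0.245508 = 0.255728
Of this, 0.245508 comes from 0.909288×0.27 (the sprinkler running=true cases).
So P(sprinkler running | wet lawn, ¬overnight rain, ¬heavy dew) = 0.245508/0.255728 ≈ 0.9600.

P(sprinkler running | wet lawn, ¬overnight rain, ¬heavy dew) ≈ 0.9600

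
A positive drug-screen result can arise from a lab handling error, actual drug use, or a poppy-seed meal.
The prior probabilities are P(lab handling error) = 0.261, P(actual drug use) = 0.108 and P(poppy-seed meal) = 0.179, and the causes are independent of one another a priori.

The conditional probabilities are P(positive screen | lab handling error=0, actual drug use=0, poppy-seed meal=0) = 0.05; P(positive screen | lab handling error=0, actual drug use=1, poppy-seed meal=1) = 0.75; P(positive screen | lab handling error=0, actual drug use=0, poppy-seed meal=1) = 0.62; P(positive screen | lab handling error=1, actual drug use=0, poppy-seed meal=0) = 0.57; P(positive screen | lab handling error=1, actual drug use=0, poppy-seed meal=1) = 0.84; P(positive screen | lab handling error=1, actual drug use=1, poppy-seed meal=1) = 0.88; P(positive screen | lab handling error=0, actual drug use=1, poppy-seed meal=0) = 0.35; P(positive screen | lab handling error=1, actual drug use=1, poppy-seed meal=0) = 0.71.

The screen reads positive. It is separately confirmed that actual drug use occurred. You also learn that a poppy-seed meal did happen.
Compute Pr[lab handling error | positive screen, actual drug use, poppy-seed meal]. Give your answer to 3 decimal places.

P(positive screen | actual drug use, poppy-seed meal) = 0.75·0.739 + 0.88·0.261 = 0.554250 + 0.229680 = 0.783930
The lab handling error-present share is 0.88·0.261 = 0.229680.
P(lab handling error | positive screen, actual drug use, poppy-seed meal) = 0.229680 / 0.783930 ≈ 0.293

Pr[lab handling error | positive screen, actual drug use, poppy-seed meal] ≈ 0.293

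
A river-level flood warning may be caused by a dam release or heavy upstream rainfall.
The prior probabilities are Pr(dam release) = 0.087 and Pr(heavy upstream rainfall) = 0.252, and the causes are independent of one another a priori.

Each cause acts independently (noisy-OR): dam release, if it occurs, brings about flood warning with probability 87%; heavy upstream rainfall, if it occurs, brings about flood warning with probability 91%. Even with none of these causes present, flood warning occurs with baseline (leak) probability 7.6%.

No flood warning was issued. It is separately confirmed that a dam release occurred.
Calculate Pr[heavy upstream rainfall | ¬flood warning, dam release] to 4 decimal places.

Pr[heavy upstream rainfall | ¬flood warning, dam release] ≈ 0.0294

Under noisy-OR, P(flood warning | causes) = 1 − (1−0.076)·∏(1−qᵢ) over the active causes.
Enumerate both values of heavy upstream rainfall and weight by the priors:
  P(¬flood warning | dam release) = 0.12012*0.748 + 0.010811*0.252
        = 0.089850 + 0.002724 = 0.092574
Keeping only the heavy upstream rainfall-present terms gives 0.002724, so
  P(heavy upstream rainfall | ¬flood warning, dam release) = 0.002724 / 0.092574 ≈ 0.0294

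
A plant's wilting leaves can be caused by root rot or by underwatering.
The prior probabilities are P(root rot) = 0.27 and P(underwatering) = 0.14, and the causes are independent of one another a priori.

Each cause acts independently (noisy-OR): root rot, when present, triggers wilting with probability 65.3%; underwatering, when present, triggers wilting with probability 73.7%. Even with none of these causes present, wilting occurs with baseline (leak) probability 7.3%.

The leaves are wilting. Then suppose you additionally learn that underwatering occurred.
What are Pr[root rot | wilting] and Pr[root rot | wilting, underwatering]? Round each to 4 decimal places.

Pr[root rot | wilting] ≈ 0.6094; Pr[root rot | wilting, underwatering] ≈ 0.3093

Under noisy-OR, P(wilting | causes) = 1 − (1−0.073)·∏(1−qᵢ) over the active causes.
Enumerate the 4 (root rot, underwatering) configurations and weight by the priors:
  P(wilting) = 0.073·0.73·0.86 + 0.756199·0.73·0.14 + 0.678331·0.27·0.86 + 0.915401·0.27·0.14
        = 0.045829 + 0.077284 + 0.157508 + 0.034602 = 0.315223
The terms with root rot present sum to 0.192110, so
  P(root rot | wilting) = 0.192110 / 0.315223 ≈ 0.6094

Now also conditioning on underwatering=true:
Numerator (weight on configurations with root rot): 0.915401·0.27 = 0.247158
The normalizing constant is 0.756199·0.73 + 0.915401·0.27 = 0.799183
P(root rot | wilting, underwatering) = 0.247158/0.799183 ≈ 0.3093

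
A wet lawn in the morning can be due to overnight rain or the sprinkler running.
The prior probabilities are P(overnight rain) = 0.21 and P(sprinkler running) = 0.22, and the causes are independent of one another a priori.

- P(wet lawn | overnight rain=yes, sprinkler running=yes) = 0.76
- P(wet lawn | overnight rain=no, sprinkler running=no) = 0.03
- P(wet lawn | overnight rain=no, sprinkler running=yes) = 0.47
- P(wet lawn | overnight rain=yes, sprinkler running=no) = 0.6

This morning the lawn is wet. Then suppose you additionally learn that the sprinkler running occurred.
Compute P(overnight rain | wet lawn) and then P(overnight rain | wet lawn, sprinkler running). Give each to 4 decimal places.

P(overnight rain | wet lawn) ≈ 0.5711; P(overnight rain | wet lawn, sprinkler running) ≈ 0.3006

P(wet lawn) = 0.03*0.79*0.78 + 0.47*0.79*0.22 + 0.6*0.21*0.78 + 0.76*0.21*0.22 = 0.018486 + 0.081686 + 0.098280 + 0.035112 = 0.233564
The overnight rain-present share is 0.098280 + 0.035112 = 0.133392.
P(overnight rain | wet lawn) = 0.133392 / 0.233564 ≈ 0.5711

Now condition on the additional information:
P(wet lawn | sprinkler running) = 0.47·0.79 + 0.76·0.21 = 0.371300 + 0.159600 = 0.530900
The overnight rain-present share is 0.76·0.21 = 0.159600.
P(overnight rain | wet lawn, sprinkler running) = 0.159600 / 0.530900 ≈ 0.3006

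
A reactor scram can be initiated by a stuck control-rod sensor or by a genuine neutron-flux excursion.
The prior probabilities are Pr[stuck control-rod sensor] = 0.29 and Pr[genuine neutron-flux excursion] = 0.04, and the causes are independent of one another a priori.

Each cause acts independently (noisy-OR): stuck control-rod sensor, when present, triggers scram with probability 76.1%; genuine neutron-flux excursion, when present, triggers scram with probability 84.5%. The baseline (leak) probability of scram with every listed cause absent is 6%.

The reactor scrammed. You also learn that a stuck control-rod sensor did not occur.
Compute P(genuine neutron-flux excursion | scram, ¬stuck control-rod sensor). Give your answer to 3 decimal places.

P(genuine neutron-flux excursion | scram, ¬stuck control-rod sensor) ≈ 0.372

Under noisy-OR, P(scram | causes) = 1 − (1−0.06)·∏(1−qᵢ) over the active causes.
P(scram | ¬stuck control-rod sensor) = 0.06·0.96 + 0.8543·0.04 = 0.057600 + 0.034172 = 0.091772
Restricting to configurations with genuine neutron-flux excursion present: 0.8543·0.04 = 0.034172.
So P(genuine neutron-flux excursion | scram, ¬stuck control-rod sensor) = 0.034172/0.091772 ≈ 0.372.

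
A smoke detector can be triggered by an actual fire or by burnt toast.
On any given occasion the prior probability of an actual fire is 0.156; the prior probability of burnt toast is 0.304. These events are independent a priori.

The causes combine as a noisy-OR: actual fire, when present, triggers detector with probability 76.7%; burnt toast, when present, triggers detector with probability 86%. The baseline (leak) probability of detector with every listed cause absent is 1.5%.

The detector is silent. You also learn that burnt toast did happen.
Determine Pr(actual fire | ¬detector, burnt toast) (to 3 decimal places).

Under noisy-OR, P(detector | causes) = 1 − (1−0.015)·∏(1−qᵢ) over the active causes.
For the numerator, keep only actual fire=true terms: 0.032131×0.156 = 0.005012
Normalizer over all consistent configurations: 0.1379×0.844 + 0.032131×0.156 = 0.121400
Posterior = 0.005012 / 0.121400 ≈ 0.041

Pr(actual fire | ¬detector, burnt toast) ≈ 0.041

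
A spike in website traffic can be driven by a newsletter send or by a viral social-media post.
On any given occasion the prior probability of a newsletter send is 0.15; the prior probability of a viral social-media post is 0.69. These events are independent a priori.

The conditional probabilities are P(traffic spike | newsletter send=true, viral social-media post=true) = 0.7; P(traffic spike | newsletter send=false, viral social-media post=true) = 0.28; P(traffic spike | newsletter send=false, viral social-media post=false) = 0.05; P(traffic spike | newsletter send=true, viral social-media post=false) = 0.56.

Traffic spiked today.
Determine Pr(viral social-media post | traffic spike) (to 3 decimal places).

Enumerate the 4 (newsletter send, viral social-media post) configurations and weight by the priors:
  P(traffic spike) = 0.05×0.85×0.31 + 0.28×0.85×0.69 + 0.56×0.15×0.31 + 0.7×0.15×0.69
        = 0.013175 + 0.164220 + 0.026040 + 0.072450 = 0.275885
The terms with viral social-media post present sum to 0.236670, so
  P(viral social-media post | traffic spike) = 0.236670 / 0.275885 ≈ 0.858

Pr(viral social-media post | traffic spike) ≈ 0.858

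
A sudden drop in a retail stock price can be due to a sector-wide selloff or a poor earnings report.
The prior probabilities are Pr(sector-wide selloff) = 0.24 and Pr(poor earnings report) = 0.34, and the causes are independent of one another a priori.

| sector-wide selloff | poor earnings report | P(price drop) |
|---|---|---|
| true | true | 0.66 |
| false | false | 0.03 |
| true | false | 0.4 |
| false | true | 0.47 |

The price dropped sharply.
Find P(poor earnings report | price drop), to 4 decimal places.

P(poor earnings report | price drop) ≈ 0.6910

P(price drop) = 0.03·0.76·0.66 + 0.47·0.76·0.34 + 0.4·0.24·0.66 + 0.66·0.24·0.34 = 0.015048 + 0.121448 + 0.063360 + 0.053856 = 0.253712
Restricting to configurations with poor earnings report present: 0.121448 + 0.053856 = 0.175304.
So P(poor earnings report | price drop) = 0.175304/0.253712 ≈ 0.6910.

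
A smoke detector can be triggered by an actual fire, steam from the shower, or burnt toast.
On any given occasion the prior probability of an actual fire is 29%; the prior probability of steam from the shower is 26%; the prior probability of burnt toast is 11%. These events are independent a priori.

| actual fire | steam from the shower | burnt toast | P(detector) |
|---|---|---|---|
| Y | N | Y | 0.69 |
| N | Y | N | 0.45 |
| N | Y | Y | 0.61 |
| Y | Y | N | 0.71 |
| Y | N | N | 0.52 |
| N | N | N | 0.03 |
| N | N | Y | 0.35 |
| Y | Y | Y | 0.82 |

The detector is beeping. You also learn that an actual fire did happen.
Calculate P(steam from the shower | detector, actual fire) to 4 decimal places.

P(steam from the shower | detector, actual fire) ≈ 0.3202

P(detector | actual fire) = 0.52×0.74×0.89 + 0.69×0.74×0.11 + 0.71×0.26×0.89 + 0.82×0.26×0.11 = 0.342472 + 0.056166 + 0.164294 + 0.023452 = 0.586384
The steam from the shower-present share is 0.164294 + 0.023452 = 0.187746.
P(steam from the shower | detector, actual fire) = 0.187746 / 0.586384 ≈ 0.3202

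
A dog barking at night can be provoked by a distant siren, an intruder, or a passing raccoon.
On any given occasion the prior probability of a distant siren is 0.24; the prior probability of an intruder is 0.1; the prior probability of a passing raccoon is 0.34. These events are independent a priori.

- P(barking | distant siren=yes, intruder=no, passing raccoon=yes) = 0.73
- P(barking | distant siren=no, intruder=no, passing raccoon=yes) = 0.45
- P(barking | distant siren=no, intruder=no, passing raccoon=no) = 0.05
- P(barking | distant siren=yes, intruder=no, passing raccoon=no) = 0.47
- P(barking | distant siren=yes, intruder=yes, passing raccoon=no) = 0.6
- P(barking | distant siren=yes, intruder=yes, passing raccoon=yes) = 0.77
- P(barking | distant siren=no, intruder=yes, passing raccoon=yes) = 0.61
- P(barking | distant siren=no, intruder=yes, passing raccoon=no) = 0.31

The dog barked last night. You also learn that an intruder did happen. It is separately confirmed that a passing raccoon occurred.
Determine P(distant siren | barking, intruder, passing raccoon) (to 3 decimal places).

By total probability over both values of distant siren:
  P(barking | intruder, passing raccoon) = 0.61·0.76 + 0.77·0.24
        = 0.463600 + 0.184800 = 0.648400
Configurations with distant siren contribute 0.184800, so
  P(distant siren | barking, intruder, passing raccoon) = 0.184800 / 0.648400 ≈ 0.285

P(distant siren | barking, intruder, passing raccoon) ≈ 0.285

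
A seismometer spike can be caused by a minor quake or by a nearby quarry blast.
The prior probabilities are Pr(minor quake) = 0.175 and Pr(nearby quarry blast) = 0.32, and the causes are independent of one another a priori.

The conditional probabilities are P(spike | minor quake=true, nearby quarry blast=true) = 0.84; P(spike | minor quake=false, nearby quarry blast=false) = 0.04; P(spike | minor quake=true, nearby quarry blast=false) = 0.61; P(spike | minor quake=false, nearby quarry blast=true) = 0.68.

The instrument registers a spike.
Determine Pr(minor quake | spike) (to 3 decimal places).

Pr(minor quake | spike) ≈ 0.372

Sum P(spike|·) weighted by the priors over the 4 (minor quake, nearby quarry blast) configurations:
  P(spike) = 0.04·0.825·0.68 + 0.68·0.825·0.32 + 0.61·0.175·0.68 + 0.84·0.175·0.32
        = 0.022440 + 0.179520 + 0.072590 + 0.047040 = 0.321590
Configurations with minor quake contribute 0.119630, so
  P(minor quake | spike) = 0.119630 / 0.321590 ≈ 0.372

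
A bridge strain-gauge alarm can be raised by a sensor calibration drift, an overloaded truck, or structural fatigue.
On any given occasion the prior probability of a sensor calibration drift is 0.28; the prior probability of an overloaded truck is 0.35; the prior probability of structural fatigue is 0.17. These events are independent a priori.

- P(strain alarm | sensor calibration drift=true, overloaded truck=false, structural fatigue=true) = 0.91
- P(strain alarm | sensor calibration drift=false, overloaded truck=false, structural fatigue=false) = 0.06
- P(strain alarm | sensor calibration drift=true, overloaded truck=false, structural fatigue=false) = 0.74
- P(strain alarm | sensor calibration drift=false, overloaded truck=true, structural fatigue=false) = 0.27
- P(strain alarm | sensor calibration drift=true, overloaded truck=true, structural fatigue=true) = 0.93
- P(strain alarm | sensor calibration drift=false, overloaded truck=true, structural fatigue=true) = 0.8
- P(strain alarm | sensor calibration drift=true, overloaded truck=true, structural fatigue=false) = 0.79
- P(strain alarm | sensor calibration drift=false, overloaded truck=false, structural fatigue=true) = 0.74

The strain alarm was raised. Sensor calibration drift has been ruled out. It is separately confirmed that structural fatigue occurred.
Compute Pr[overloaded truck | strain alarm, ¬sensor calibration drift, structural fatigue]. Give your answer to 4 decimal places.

Pr[overloaded truck | strain alarm, ¬sensor calibration drift, structural fatigue] ≈ 0.3679

By total probability over both values of overloaded truck:
  P(strain alarm | ¬sensor calibration drift, structural fatigue) = 0.74·0.65 + 0.8·0.35
        = 0.481000 + 0.280000 = 0.761000
The terms with overloaded truck present sum to 0.280000, so
  P(overloaded truck | strain alarm, ¬sensor calibration drift, structural fatigue) = 0.280000 / 0.761000 ≈ 0.3679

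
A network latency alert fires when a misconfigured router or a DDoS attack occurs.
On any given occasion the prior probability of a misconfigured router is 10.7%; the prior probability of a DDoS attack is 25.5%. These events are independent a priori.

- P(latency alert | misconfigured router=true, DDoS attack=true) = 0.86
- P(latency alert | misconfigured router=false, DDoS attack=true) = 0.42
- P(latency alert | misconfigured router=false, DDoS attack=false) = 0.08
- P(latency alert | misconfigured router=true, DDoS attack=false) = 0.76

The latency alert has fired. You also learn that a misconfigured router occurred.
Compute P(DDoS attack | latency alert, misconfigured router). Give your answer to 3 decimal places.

P(DDoS attack | latency alert, misconfigured router) ≈ 0.279

Weight on DDoS attack=true, given the evidence: 0.86·0.255 = 0.219300
Denominator P(latency alert | misconfigured router): 0.76·0.745 + 0.86·0.255 = 0.785500
Posterior = 0.219300 / 0.785500 ≈ 0.279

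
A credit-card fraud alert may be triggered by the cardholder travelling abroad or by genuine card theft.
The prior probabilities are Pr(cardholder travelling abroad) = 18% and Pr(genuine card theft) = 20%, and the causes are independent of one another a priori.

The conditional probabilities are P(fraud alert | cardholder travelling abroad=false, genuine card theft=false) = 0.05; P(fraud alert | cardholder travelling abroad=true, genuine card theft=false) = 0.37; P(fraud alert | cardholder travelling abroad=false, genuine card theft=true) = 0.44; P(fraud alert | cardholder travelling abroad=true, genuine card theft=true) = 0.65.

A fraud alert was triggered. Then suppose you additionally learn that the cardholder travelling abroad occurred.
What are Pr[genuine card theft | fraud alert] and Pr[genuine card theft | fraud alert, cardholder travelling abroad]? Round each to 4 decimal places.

P(fraud alert) = 0.05×0.82×0.8 + 0.44×0.82×0.2 + 0.37×0.18×0.8 + 0.65×0.18×0.2 = 0.032800 + 0.072160 + 0.053280 + 0.023400 = 0.181640
Of this, 0.095560 comes from 0.072160 + 0.023400 (the genuine card theft=true cases).
P(genuine card theft | fraud alert) = 0.095560 / 0.181640 ≈ 0.5261

Now condition on the additional information:
For the numerator, keep only genuine card theft=true terms: 0.65*0.2 = 0.130000
The normalizing constant is 0.37*0.8 + 0.65*0.2 = 0.426000
P(genuine card theft | fraud alert, cardholder travelling abroad) = 0.130000/0.426000 ≈ 0.3052
This is intercausal reasoning (explaining away): once cardholder travelling abroad accounts for the fraud alert, genuine card theft becomes less likely.

Pr[genuine card theft | fraud alert] ≈ 0.5261; Pr[genuine card theft | fraud alert, cardholder travelling abroad] ≈ 0.3052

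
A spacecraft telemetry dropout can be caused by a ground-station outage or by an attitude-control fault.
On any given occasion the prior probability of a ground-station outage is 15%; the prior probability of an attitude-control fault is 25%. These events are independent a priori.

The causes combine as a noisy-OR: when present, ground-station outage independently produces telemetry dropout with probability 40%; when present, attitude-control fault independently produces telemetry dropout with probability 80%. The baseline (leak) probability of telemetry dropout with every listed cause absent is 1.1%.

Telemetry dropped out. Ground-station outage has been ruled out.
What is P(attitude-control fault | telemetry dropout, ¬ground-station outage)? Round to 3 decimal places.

P(attitude-control fault | telemetry dropout, ¬ground-station outage) ≈ 0.960

Under noisy-OR, P(telemetry dropout | causes) = 1 − (1−0.011)·∏(1−qᵢ) over the active causes.
Sum P(telemetry dropout|·) weighted by the priors over both values of attitude-control fault:
  P(telemetry dropout | ¬ground-station outage) = 0.011*0.75 + 0.8022*0.25
        = 0.008250 + 0.200550 = 0.208800
Configurations with attitude-control fault contribute 0.200550, so
  P(attitude-control fault | telemetry dropout, ¬ground-station outage) = 0.200550 / 0.208800 ≈ 0.960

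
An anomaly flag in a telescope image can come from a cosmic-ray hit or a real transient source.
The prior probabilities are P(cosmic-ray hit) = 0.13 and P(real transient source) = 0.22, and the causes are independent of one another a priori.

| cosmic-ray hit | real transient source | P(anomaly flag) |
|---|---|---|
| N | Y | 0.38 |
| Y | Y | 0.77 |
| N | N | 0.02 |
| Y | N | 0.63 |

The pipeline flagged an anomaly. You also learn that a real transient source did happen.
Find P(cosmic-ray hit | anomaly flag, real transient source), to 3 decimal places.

P(cosmic-ray hit | anomaly flag, real transient source) ≈ 0.232

For the numerator, keep only cosmic-ray hit=true terms: 0.77·0.13 = 0.100100
The normalizing constant is 0.38·0.87 + 0.77·0.13 = 0.430700
Posterior = 0.100100 / 0.430700 ≈ 0.232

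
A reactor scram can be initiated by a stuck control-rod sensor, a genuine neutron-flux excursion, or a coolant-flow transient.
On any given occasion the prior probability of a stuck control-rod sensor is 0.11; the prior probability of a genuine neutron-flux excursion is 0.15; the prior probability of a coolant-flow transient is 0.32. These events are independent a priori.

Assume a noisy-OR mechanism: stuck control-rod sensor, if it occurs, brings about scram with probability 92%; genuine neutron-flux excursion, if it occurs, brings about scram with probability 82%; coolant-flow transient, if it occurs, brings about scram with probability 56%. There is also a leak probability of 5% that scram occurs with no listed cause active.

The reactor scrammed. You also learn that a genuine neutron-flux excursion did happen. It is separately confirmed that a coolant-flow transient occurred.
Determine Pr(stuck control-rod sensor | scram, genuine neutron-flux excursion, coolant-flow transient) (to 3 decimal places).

Under noisy-OR, P(scram | causes) = 1 − (1−0.05)·∏(1−qᵢ) over the active causes.
P(scram | genuine neutron-flux excursion, coolant-flow transient) = 0.92476·0.89 + 0.993981·0.11 = 0.823036 + 0.109338 = 0.932374
The stuck control-rod sensor-present share is 0.993981·0.11 = 0.109338.
So P(stuck control-rod sensor | scram, genuine neutron-flux excursion, coolant-flow transient) = 0.109338/0.932374 ≈ 0.117.

Pr(stuck control-rod sensor | scram, genuine neutron-flux excursion, coolant-flow transient) ≈ 0.117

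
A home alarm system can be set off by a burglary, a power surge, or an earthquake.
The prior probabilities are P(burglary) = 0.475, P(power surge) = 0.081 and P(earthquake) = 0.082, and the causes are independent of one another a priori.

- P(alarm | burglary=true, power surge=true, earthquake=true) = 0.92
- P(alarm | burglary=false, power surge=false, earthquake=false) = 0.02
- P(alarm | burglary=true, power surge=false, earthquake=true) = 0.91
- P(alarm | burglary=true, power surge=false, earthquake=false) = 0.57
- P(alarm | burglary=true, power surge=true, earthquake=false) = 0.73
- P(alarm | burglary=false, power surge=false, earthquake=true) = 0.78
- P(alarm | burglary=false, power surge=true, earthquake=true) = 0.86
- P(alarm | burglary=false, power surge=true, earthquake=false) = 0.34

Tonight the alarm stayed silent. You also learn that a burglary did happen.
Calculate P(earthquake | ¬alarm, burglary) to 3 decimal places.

Sum P(¬alarm|·) weighted by the priors over the 4 (power surge, earthquake) configurations:
  P(¬alarm | burglary) = 0.43·0.919·0.918 + 0.09·0.919·0.082 + 0.27·0.081·0.918 + 0.08·0.081·0.082
        = 0.362766 + 0.006782 + 0.020077 + 0.000531 = 0.390156
The terms with earthquake present sum to 0.007313, so
  P(earthquake | ¬alarm, burglary) = 0.007313 / 0.390156 ≈ 0.019

P(earthquake | ¬alarm, burglary) ≈ 0.019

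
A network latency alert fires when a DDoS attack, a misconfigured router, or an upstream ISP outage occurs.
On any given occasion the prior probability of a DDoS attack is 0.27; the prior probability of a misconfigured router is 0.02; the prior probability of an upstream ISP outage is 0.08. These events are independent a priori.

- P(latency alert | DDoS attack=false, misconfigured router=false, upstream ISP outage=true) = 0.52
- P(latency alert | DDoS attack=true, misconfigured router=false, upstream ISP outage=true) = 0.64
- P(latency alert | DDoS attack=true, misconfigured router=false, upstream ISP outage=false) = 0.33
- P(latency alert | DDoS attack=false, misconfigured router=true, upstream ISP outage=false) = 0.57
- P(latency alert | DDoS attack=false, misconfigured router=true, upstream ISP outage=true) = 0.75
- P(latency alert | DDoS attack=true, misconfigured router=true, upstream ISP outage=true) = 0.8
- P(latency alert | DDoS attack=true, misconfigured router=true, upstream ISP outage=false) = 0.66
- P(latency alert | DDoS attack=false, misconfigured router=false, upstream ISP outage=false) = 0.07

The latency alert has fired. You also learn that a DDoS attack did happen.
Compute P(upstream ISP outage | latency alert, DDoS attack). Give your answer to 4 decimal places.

P(upstream ISP outage | latency alert, DDoS attack) ≈ 0.1425

Weight on upstream ISP outage=true, given the evidence: 0.050176 + 0.001280 = 0.051456
The normalizing constant is 0.33*0.98*0.92 + 0.64*0.98*0.08 + 0.66*0.02*0.92 + 0.8*0.02*0.08 = 0.361128
P(upstream ISP outage | latency alert, DDoS attack) = 0.051456/0.361128 ≈ 0.1425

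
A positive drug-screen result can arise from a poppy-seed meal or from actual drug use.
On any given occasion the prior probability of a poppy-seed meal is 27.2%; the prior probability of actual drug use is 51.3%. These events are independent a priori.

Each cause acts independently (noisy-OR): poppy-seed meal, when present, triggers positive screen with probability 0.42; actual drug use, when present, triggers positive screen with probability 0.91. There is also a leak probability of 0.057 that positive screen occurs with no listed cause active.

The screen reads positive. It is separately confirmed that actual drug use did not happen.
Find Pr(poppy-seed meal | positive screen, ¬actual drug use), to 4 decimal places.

Under noisy-OR, P(positive screen | causes) = 1 − (1−0.057)·∏(1−qᵢ) over the active causes.
P(positive screen | ¬actual drug use) = 0.057×0.728 + 0.45306×0.272 = 0.041496 + 0.123232 = 0.164728
The poppy-seed meal-present share is 0.45306×0.272 = 0.123232.
Hence the posterior is 0.123232/0.164728 ≈ 0.7481.

Pr(poppy-seed meal | positive screen, ¬actual drug use) ≈ 0.7481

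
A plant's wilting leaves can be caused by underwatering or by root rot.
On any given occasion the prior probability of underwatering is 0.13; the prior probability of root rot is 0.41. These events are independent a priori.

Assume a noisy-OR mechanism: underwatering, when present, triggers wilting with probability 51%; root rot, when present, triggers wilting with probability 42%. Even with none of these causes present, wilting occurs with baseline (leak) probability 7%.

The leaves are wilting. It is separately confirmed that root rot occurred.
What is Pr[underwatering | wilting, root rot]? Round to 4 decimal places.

Pr[underwatering | wilting, root rot] ≈ 0.1927

Under noisy-OR, P(wilting | causes) = 1 − (1−0.07)·∏(1−qᵢ) over the active causes.
P(wilting | root rot) = 0.4606·0.87 + 0.735694·0.13 = 0.400722 + 0.095640 = 0.496362
The underwatering-present share is 0.735694·0.13 = 0.095640.
P(underwatering | wilting, root rot) = 0.095640 / 0.496362 ≈ 0.1927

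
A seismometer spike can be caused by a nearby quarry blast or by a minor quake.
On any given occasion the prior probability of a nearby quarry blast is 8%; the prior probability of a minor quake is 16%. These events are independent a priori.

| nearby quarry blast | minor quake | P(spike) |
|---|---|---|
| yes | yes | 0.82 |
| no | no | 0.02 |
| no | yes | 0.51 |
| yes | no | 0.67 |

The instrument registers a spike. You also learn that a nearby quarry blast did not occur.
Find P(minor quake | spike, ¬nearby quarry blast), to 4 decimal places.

P(minor quake | spike, ¬nearby quarry blast) ≈ 0.8293

For the numerator, keep only minor quake=true terms: 0.51×0.16 = 0.081600
The normalizing constant is 0.02×0.84 + 0.51×0.16 = 0.098400
P(minor quake | spike, ¬nearby quarry blast) = 0.081600/0.098400 ≈ 0.8293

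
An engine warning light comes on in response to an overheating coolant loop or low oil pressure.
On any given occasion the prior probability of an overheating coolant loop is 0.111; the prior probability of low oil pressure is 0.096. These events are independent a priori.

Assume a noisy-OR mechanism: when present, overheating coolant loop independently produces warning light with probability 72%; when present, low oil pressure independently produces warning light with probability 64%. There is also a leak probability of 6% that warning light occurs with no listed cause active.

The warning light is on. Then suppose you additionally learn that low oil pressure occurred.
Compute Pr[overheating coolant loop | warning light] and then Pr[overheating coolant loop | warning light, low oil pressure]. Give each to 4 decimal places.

Pr[overheating coolant loop | warning light] ≈ 0.4440; Pr[overheating coolant loop | warning light, low oil pressure] ≈ 0.1459

Under noisy-OR, P(warning light | causes) = 1 − (1−0.06)·∏(1−qᵢ) over the active causes.
Weight on overheating coolant loop=true, given the evidence: 0.073933 + 0.009646 = 0.083579
The normalizing constant is 0.06×0.889×0.904 + 0.6616×0.889×0.096 + 0.7368×0.111×0.904 + 0.905248×0.111×0.096 = 0.188262
P(overheating coolant loop | warning light) = 0.083579/0.188262 ≈ 0.4440

Now condition on the additional information:
P(warning light | low oil pressure) = 0.6616*0.889 + 0.905248*0.111 = 0.588162 + 0.100483 = 0.688645
Restricting to configurations with overheating coolant loop present: 0.905248*0.111 = 0.100483.
So P(overheating coolant loop | warning light, low oil pressure) = 0.100483/0.688645 ≈ 0.1459.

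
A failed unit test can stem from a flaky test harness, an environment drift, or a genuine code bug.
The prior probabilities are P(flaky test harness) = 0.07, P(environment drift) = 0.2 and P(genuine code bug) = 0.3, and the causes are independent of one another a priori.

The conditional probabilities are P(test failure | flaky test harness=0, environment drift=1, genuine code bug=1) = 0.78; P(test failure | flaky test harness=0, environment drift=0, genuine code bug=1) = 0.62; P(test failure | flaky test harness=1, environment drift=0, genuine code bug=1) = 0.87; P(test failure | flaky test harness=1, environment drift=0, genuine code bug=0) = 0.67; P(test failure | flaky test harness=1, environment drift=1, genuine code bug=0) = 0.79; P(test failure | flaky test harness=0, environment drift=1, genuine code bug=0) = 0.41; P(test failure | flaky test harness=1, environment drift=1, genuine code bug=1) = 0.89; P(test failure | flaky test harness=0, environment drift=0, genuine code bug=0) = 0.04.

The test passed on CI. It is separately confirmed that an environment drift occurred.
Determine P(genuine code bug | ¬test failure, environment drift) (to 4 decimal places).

P(genuine code bug | ¬test failure, environment drift) ≈ 0.1390

P(¬test failure | environment drift) = 0.59·0.93·0.7 + 0.22·0.93·0.3 + 0.21·0.07·0.7 + 0.11·0.07·0.3 = 0.384090 + 0.061380 + 0.010290 + 0.002310 = 0.458070
Restricting to configurations with genuine code bug present: 0.061380 + 0.002310 = 0.063690.
So P(genuine code bug | ¬test failure, environment drift) = 0.063690/0.458070 ≈ 0.1390.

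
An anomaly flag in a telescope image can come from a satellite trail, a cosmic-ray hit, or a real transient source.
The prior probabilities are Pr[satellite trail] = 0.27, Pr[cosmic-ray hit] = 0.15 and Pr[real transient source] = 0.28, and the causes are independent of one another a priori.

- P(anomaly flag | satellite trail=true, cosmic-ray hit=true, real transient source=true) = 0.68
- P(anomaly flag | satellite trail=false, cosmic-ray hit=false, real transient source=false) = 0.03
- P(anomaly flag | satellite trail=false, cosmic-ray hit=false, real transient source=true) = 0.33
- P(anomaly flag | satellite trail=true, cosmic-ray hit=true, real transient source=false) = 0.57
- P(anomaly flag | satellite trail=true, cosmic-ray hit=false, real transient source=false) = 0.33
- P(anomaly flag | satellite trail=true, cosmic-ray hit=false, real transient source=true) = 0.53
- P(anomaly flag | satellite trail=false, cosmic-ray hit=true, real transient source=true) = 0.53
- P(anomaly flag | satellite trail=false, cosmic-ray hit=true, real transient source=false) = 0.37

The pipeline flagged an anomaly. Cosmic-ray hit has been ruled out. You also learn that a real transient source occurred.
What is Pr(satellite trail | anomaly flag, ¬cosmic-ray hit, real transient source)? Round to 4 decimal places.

Pr(satellite trail | anomaly flag, ¬cosmic-ray hit, real transient source) ≈ 0.3727

P(anomaly flag | ¬cosmic-ray hit, real transient source) = 0.33×0.73 + 0.53×0.27 = 0.240900 + 0.143100 = 0.384000
Of this, 0.143100 comes from 0.53×0.27 (the satellite trail=true cases).
So P(satellite trail | anomaly flag, ¬cosmic-ray hit, real transient source) = 0.143100/0.384000 ≈ 0.3727.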